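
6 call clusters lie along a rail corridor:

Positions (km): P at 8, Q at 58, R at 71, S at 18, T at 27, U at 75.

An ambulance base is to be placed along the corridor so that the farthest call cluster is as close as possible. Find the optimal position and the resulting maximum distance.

location 41.5, max distance 33.5

The 1-center on a line is the midpoint of the two extreme points: leftmost at 8, rightmost at 75.
Optimal location = (8 + 75)/2 = 41.5; maximum distance = (75 − 8)/2 = 33.5.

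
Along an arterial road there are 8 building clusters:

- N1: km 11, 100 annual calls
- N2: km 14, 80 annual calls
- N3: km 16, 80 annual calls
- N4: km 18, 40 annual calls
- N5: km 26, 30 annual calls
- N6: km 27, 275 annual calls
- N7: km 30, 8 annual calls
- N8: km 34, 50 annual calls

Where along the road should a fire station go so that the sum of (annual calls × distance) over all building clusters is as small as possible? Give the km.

x = 27

For a sum of weighted absolute distances on a line, the optimum is the weighted median (not the mean). Total weight W = 663; half-weight = 331.5.
Sort by position and accumulate weight:
  km 11 (N1, w=100) → cum 100
  km 14 (N2, w=80) → cum 180
  km 16 (N3, w=80) → cum 260
  km 18 (N4, w=40) → cum 300
  km 26 (N5, w=30) → cum 330
  km 27 (N6, w=275) → cum 605  ≥ 331.5 → median here
  km 30 (N7, w=8) → cum 613
  km 34 (N8, w=50) → cum 663
Optimal location: km 27.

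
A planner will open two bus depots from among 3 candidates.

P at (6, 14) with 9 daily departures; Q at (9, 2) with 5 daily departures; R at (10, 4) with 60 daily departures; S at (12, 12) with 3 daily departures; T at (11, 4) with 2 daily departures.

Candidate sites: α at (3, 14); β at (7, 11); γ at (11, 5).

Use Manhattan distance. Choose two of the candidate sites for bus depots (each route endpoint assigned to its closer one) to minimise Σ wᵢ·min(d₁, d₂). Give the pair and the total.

Evaluate every pair (each demand assigned to the nearer of the two):
  {α, γ}: total = 198
  {β, γ}: total = 201
  {α, β}: total = 722
Best pair: {α, γ} with total 198.

{α, γ}, total 198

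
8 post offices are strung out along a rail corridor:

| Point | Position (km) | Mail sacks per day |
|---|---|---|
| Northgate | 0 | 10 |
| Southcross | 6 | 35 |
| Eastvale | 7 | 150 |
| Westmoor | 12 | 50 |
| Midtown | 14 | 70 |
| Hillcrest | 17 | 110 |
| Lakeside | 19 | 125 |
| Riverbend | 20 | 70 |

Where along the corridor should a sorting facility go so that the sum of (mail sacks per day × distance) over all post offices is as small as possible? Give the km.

For a sum of weighted absolute distances on a line, the optimum is the weighted median (not the mean). Total weight W = 620; half-weight = 310.
Sort by position and accumulate weight:
  km 0 (Northgate, w=10) → cum 10
  km 6 (Southcross, w=35) → cum 45
  km 7 (Eastvale, w=150) → cum 195
  km 12 (Westmoor, w=50) → cum 245
  km 14 (Midtown, w=70) → cum 315  ≥ 310 → median here
  km 17 (Hillcrest, w=110) → cum 425
  km 19 (Lakeside, w=125) → cum 550
  km 20 (Riverbend, w=70) → cum 620
Optimal location: km 14.

x = 14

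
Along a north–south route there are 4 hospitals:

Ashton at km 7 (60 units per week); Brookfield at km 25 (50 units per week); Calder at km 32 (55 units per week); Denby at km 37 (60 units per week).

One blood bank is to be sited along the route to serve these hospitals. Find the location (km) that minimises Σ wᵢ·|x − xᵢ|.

For a sum of weighted absolute distances on a line, the optimum is the weighted median (not the mean). Total weight W = 225; half-weight = 112.5.
Sort by position and accumulate weight:
  km 7 (Ashton, w=60) → cum 60
  km 25 (Brookfield, w=50) → cum 110
  km 32 (Calder, w=55) → cum 165  ≥ 112.5 → median here
  km 37 (Denby, w=60) → cum 225
Optimal location: km 32.

x = 32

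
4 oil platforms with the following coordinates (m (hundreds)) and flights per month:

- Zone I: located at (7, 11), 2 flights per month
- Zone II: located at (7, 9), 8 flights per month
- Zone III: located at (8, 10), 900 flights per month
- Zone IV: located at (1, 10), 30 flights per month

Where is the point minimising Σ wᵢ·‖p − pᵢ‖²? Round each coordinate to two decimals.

(7.77, 9.99)

The minimiser of Σwᵢ‖p−pᵢ‖² is the weighted centroid p* = (Σwᵢpᵢ)/(Σwᵢ).
Σwᵢ = 940.
Σwᵢxᵢ = 2·7 + 8·7 + 900·8 + 30·1 = 7300.
Σwᵢyᵢ = 2·11 + 8·9 + 900·10 + 30·10 = 9394.
x* = 7300/940 = 7.77, y* = 9394/940 = 9.99.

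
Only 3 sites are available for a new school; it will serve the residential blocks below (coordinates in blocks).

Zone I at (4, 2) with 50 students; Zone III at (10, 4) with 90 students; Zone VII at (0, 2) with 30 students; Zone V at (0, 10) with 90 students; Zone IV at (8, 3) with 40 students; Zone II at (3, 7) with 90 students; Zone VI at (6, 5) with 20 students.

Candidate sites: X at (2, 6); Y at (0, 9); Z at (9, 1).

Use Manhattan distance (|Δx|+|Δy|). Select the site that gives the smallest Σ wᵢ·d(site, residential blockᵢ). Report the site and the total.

X, total 2560 blocks

Total weighted distance at each candidate:
  X (2, 6): total = 2560
  Y (0, 9): total = 3410
  Z (9, 1): total = 3920
Minimum is at X with total 2560 blocks.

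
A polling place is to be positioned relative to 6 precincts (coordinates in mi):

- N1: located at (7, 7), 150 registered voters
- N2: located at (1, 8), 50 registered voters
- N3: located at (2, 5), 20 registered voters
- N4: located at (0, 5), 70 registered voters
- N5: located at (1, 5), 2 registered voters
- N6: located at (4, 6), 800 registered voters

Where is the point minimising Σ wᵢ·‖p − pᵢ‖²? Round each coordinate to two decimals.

(3.98, 6.14)

The minimiser of Σwᵢ‖p−pᵢ‖² is the weighted centroid p* = (Σwᵢpᵢ)/(Σwᵢ).
Σwᵢ = 1092.
Σwᵢxᵢ = 150·7 + 50·1 + 20·2 + 70·0 + 2·1 + 800·4 = 4342.
Σwᵢyᵢ = 150·7 + 50·8 + 20·5 + 70·5 + 2·5 + 800·6 = 6710.
x* = 4342/1092 = 3.98, y* = 6710/1092 = 6.14.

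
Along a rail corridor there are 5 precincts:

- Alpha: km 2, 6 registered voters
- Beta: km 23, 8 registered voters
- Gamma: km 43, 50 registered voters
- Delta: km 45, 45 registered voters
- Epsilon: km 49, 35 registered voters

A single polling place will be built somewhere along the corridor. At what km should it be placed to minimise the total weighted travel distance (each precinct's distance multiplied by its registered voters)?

x = 45

For a sum of weighted absolute distances on a line, the optimum is the weighted median (not the mean). Total weight W = 144; half-weight = 72.
Sort by position and accumulate weight:
  km 2 (Alpha, w=6) → cum 6
  km 23 (Beta, w=8) → cum 14
  km 43 (Gamma, w=50) → cum 64
  km 45 (Delta, w=45) → cum 109  ≥ 72 → median here
  km 49 (Epsilon, w=35) → cum 144
Optimal location: km 45.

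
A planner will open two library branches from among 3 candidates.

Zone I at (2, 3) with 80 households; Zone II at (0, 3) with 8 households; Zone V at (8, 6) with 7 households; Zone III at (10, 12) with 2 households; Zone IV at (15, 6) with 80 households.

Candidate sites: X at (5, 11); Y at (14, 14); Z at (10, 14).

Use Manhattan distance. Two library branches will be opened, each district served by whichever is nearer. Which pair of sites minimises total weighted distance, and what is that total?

Evaluate every pair (each demand assigned to the nearer of the two):
  {X, Y}: total = 1772
  {X, Z}: total = 2084
  {Y, Z}: total = 2482
Best pair: {X, Y} with total 1772.

{X, Y}, total 1772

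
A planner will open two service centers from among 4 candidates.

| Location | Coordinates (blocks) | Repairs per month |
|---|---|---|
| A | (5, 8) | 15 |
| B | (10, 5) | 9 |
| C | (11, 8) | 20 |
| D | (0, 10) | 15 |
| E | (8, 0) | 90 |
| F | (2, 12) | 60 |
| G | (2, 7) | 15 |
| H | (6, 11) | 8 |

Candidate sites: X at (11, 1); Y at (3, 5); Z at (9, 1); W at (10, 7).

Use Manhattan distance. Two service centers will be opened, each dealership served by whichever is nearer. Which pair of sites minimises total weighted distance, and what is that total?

Evaluate every pair (each demand assigned to the nearer of the two):
  {Y, Z}: total = 1197
  {X, Y}: total = 1337
  {Z, W}: total = 1487
  {Y, W}: total = 1652
  {X, W}: total = 1667
  {X, Z}: total = 2179
Best pair: {Y, Z} with total 1197.

{Y, Z}, total 1197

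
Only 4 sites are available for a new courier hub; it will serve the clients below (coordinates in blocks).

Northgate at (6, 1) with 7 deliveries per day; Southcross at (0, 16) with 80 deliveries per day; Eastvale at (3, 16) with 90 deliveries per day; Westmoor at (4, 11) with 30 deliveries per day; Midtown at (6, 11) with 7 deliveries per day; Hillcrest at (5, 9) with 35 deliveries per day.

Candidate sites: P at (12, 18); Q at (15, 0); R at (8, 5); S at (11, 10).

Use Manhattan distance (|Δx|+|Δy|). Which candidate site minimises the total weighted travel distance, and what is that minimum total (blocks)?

Total weighted distance at each candidate:
  P (12, 18): total = 3372
  Q (15, 0): total = 6535
  R (8, 5): total = 3603
  S (11, 10): total = 3245
Minimum is at S with total 3245 blocks.

S, total 3245 blocks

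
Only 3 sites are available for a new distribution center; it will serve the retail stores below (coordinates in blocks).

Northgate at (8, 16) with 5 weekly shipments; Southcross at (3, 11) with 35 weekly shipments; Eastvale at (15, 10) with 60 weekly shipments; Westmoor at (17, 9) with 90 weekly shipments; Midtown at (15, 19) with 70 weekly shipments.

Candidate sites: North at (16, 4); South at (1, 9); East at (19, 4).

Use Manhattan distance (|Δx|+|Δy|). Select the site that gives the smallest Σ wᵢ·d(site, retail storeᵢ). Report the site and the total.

North, total 2880 blocks

Total weighted distance at each candidate:
  North (16, 4): total = 2880
  South (1, 9): total = 4230
  East (19, 4): total = 3480
Minimum is at North with total 2880 blocks.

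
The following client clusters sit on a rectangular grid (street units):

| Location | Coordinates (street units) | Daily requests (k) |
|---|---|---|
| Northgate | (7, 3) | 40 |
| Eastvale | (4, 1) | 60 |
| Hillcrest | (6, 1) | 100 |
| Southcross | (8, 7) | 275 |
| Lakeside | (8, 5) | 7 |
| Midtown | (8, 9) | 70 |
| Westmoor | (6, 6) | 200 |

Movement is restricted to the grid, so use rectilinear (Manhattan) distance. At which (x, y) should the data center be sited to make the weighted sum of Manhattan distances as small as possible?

Manhattan distance separates: Σwᵢ(|x−xᵢ|+|y−yᵢ|) = Σwᵢ|x−xᵢ| + Σwᵢ|y−yᵢ|, so x and y are optimised independently as 1-D weighted medians.
Total weight W = 752; half = 376.
x-coordinate, sorted with cumulative weight:
  x=4 (Eastvale, w=60) cum 60
  x=6 (Hillcrest, w=100) cum 160
  x=6 (Westmoor, w=200) cum 360
  x=7 (Northgate, w=40) cum 400  ← median
  x=8 (Southcross, w=275) cum 675
  x=8 (Lakeside, w=7) cum 682
  x=8 (Midtown, w=70) cum 752
⇒ x* = 7
y-coordinate, sorted with cumulative weight:
  y=1 (Eastvale, w=60) cum 60
  y=1 (Hillcrest, w=100) cum 160
  y=3 (Northgate, w=40) cum 200
  y=5 (Lakeside, w=7) cum 207
  y=6 (Westmoor, w=200) cum 407  ← median
  y=7 (Southcross, w=275) cum 682
  y=9 (Midtown, w=70) cum 752
⇒ y* = 6

(7, 6)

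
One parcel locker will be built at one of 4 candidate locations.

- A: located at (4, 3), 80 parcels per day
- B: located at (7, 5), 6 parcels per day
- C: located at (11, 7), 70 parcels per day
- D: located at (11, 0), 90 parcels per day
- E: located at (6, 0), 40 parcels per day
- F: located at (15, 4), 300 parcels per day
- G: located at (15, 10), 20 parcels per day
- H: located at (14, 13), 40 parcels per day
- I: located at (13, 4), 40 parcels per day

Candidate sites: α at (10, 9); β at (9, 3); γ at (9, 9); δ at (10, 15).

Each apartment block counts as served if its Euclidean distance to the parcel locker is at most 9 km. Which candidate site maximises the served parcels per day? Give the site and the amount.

β, covering 626

Coverage radius r = 9 km; a point is covered iff (Δx)²+(Δy)² ≤ 9² = 81.
  α (10, 9): covers {A, B, C, F, G, H, I} → 556
  β (9, 3): covers {A, B, C, D, E, F, I} → 626
  γ (9, 9): covers {A, B, C, F, G, H, I} → 556
  δ (10, 15): covers {C, G, H} → 130
Maximum coverage at β: 626 parcels per day.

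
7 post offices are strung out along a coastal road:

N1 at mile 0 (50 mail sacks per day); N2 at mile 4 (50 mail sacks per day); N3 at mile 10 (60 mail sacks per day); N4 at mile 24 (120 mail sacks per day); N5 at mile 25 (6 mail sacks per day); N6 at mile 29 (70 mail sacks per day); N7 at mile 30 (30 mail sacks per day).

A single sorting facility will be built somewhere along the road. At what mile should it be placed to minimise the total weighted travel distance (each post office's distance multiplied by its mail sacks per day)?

x = 24

For a sum of weighted absolute distances on a line, the optimum is the weighted median (not the mean). Total weight W = 386; half-weight = 193.
Sort by position and accumulate weight:
  mile 0 (N1, w=50) → cum 50
  mile 4 (N2, w=50) → cum 100
  mile 10 (N3, w=60) → cum 160
  mile 24 (N4, w=120) → cum 280  ≥ 193 → median here
  mile 25 (N5, w=6) → cum 286
  mile 29 (N6, w=70) → cum 356
  mile 30 (N7, w=30) → cum 386
Optimal location: mile 24.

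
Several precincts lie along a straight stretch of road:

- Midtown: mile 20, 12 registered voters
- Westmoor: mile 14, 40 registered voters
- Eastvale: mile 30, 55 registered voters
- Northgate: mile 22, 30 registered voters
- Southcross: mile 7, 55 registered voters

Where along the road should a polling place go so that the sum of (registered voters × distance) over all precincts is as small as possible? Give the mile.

For a sum of weighted absolute distances on a line, the optimum is the weighted median (not the mean). Total weight W = 192; half-weight = 96.
Sort by position and accumulate weight:
  mile 7 (Southcross, w=55) → cum 55
  mile 14 (Westmoor, w=40) → cum 95
  mile 20 (Midtown, w=12) → cum 107  ≥ 96 → median here
  mile 22 (Northgate, w=30) → cum 137
  mile 30 (Eastvale, w=55) → cum 192
Optimal location: mile 20.

x = 20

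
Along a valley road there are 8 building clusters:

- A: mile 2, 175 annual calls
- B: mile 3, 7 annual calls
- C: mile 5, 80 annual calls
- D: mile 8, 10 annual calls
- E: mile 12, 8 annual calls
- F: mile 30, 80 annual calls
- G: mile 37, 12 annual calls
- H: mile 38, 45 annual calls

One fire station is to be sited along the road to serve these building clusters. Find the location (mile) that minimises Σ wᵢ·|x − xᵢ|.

For a sum of weighted absolute distances on a line, the optimum is the weighted median (not the mean). Total weight W = 417; half-weight = 208.5.
Sort by position and accumulate weight:
  mile 2 (A, w=175) → cum 175
  mile 3 (B, w=7) → cum 182
  mile 5 (C, w=80) → cum 262  ≥ 208.5 → median here
  mile 8 (D, w=10) → cum 272
  mile 12 (E, w=8) → cum 280
  mile 30 (F, w=80) → cum 360
  mile 37 (G, w=12) → cum 372
  mile 38 (H, w=45) → cum 417
Optimal location: mile 5.

x = 5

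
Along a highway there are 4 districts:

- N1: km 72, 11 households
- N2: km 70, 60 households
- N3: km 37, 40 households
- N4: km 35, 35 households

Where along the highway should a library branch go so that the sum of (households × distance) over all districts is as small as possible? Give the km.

x = 37

For a sum of weighted absolute distances on a line, the optimum is the weighted median (not the mean). Total weight W = 146; half-weight = 73.
Sort by position and accumulate weight:
  km 35 (N4, w=35) → cum 35
  km 37 (N3, w=40) → cum 75  ≥ 73 → median here
  km 70 (N2, w=60) → cum 135
  km 72 (N1, w=11) → cum 146
Optimal location: km 37.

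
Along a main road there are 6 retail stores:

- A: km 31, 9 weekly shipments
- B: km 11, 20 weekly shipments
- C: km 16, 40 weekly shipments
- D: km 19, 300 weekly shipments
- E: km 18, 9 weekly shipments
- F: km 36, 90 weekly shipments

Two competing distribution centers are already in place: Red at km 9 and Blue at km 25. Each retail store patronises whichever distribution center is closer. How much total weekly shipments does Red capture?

The indifferent point is the midpoint (9+25)/2 = 17; retail stores left of it (closer to Red at 9) go to Red, those right go to Blue.
  B at 11 (w=20) → Red
  C at 16 (w=40) → Red
  E at 18 (w=9) → Blue
  D at 19 (w=300) → Blue
  A at 31 (w=9) → Blue
  F at 36 (w=90) → Blue
Red captures 60; Blue captures 408.

60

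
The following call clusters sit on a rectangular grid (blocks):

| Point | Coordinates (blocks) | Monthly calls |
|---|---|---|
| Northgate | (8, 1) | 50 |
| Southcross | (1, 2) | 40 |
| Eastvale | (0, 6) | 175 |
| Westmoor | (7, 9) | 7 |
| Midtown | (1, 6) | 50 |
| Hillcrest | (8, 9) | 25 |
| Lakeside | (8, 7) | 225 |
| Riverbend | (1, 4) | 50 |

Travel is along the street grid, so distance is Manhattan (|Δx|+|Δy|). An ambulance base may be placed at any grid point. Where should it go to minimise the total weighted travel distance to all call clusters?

(1, 6)

Manhattan distance separates: Σwᵢ(|x−xᵢ|+|y−yᵢ|) = Σwᵢ|x−xᵢ| + Σwᵢ|y−yᵢ|, so x and y are optimised independently as 1-D weighted medians.
Total weight W = 622; half = 311.
x-coordinate, sorted with cumulative weight:
  x=0 (Eastvale, w=175) cum 175
  x=1 (Southcross, w=40) cum 215
  x=1 (Midtown, w=50) cum 265
  x=1 (Riverbend, w=50) cum 315  ← median
  x=7 (Westmoor, w=7) cum 322
  x=8 (Northgate, w=50) cum 372
  x=8 (Hillcrest, w=25) cum 397
  x=8 (Lakeside, w=225) cum 622
⇒ x* = 1
y-coordinate, sorted with cumulative weight:
  y=1 (Northgate, w=50) cum 50
  y=2 (Southcross, w=40) cum 90
  y=4 (Riverbend, w=50) cum 140
  y=6 (Eastvale, w=175) cum 315  ← median
  y=6 (Midtown, w=50) cum 365
  y=7 (Lakeside, w=225) cum 590
  y=9 (Westmoor, w=7) cum 597
  y=9 (Hillcrest, w=25) cum 622
⇒ y* = 6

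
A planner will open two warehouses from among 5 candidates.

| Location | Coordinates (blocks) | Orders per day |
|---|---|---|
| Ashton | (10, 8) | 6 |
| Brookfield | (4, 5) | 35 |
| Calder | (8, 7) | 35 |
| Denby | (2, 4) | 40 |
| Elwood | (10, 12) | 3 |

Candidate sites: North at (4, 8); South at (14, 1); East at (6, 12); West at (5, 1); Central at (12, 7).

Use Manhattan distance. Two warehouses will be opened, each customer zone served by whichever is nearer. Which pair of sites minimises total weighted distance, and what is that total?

Evaluate every pair (each demand assigned to the nearer of the two):
  {North, Central}: total = 524
  {North, East}: total = 568
  {North, South}: total = 586
  {North, West}: total = 586
  {West, Central}: total = 594
  {East, West}: total = 720
  {South, West}: total = 841
  {East, Central}: total = 965
  {South, Central}: total = 1049
  {South, East}: total = 1100
Best pair: {North, Central} with total 524.

{North, Central}, total 524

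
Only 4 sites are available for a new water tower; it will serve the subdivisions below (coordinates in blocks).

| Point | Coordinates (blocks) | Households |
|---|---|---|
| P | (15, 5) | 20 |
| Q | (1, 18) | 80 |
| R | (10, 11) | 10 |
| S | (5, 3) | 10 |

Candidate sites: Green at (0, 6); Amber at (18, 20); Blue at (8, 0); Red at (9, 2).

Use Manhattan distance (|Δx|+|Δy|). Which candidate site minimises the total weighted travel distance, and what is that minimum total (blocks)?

Green, total 1590 blocks

Total weighted distance at each candidate:
  Green (0, 6): total = 1590
  Amber (18, 20): total = 2350
  Blue (8, 0): total = 2430
  Red (9, 2): total = 2250
Minimum is at Green with total 1590 blocks.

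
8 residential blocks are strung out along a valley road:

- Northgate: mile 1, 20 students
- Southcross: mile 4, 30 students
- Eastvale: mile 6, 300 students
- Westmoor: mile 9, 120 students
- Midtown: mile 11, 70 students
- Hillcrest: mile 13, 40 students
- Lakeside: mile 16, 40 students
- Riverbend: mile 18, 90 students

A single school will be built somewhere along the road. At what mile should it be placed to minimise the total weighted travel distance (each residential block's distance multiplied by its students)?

x = 9

For a sum of weighted absolute distances on a line, the optimum is the weighted median (not the mean). Total weight W = 710; half-weight = 355.
Sort by position and accumulate weight:
  mile 1 (Northgate, w=20) → cum 20
  mile 4 (Southcross, w=30) → cum 50
  mile 6 (Eastvale, w=300) → cum 350
  mile 9 (Westmoor, w=120) → cum 470  ≥ 355 → median here
  mile 11 (Midtown, w=70) → cum 540
  mile 13 (Hillcrest, w=40) → cum 580
  mile 16 (Lakeside, w=40) → cum 620
  mile 18 (Riverbend, w=90) → cum 710
Optimal location: mile 9.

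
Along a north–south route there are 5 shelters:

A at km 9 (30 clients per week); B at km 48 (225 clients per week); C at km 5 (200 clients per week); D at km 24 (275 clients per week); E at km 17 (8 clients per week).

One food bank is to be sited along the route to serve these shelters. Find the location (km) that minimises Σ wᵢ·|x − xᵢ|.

x = 24

For a sum of weighted absolute distances on a line, the optimum is the weighted median (not the mean). Total weight W = 738; half-weight = 369.
Sort by position and accumulate weight:
  km 5 (C, w=200) → cum 200
  km 9 (A, w=30) → cum 230
  km 17 (E, w=8) → cum 238
  km 24 (D, w=275) → cum 513  ≥ 369 → median here
  km 48 (B, w=225) → cum 738
Optimal location: km 24.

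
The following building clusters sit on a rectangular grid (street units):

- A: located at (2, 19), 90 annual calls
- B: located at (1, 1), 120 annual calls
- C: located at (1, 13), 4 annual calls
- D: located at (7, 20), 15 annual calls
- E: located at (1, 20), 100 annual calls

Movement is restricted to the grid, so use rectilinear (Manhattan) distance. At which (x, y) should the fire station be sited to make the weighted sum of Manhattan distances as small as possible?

Manhattan distance separates: Σwᵢ(|x−xᵢ|+|y−yᵢ|) = Σwᵢ|x−xᵢ| + Σwᵢ|y−yᵢ|, so x and y are optimised independently as 1-D weighted medians.
Total weight W = 329; half = 164.5.
x-coordinate, sorted with cumulative weight:
  x=1 (B, w=120) cum 120
  x=1 (C, w=4) cum 124
  x=1 (E, w=100) cum 224  ← median
  x=2 (A, w=90) cum 314
  x=7 (D, w=15) cum 329
⇒ x* = 1
y-coordinate, sorted with cumulative weight:
  y=1 (B, w=120) cum 120
  y=13 (C, w=4) cum 124
  y=19 (A, w=90) cum 214  ← median
  y=20 (D, w=15) cum 229
  y=20 (E, w=100) cum 329
⇒ y* = 19

(1, 19)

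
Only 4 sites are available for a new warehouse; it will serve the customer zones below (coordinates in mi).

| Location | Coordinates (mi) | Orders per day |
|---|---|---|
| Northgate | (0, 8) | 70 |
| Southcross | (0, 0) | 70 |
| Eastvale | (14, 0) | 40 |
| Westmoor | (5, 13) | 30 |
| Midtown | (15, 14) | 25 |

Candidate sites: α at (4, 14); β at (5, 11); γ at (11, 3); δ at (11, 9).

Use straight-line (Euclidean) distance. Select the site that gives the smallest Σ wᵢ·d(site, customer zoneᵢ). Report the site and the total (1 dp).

Total weighted distance at each candidate:
  α (4, 14): total = 2529.6
  β (5, 11): total = 2143.5
  γ (11, 3): total = 2456.1
  δ (11, 9): total = 2523.9
Minimum is at β with total 2143.5 mi.

β, total 2143.5 mi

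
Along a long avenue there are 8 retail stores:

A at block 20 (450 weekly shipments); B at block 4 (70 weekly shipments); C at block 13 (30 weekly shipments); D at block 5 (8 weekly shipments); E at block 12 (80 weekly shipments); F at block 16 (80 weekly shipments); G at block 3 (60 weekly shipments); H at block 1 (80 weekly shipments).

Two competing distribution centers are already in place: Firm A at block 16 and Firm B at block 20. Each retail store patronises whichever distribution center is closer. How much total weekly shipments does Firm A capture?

408

The indifferent point is the midpoint (16+20)/2 = 18; retail stores left of it (closer to Firm A at 16) go to Firm A, those right go to Firm B.
  H at 1 (w=80) → Firm A
  G at 3 (w=60) → Firm A
  B at 4 (w=70) → Firm A
  D at 5 (w=8) → Firm A
  E at 12 (w=80) → Firm A
  C at 13 (w=30) → Firm A
  F at 16 (w=80) → Firm A
  A at 20 (w=450) → Firm B
Firm A captures 408; Firm B captures 450.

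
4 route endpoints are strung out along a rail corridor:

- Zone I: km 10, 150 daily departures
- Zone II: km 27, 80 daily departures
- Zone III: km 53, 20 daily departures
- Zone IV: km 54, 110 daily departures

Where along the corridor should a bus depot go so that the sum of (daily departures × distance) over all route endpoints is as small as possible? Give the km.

x = 27

For a sum of weighted absolute distances on a line, the optimum is the weighted median (not the mean). Total weight W = 360; half-weight = 180.
Sort by position and accumulate weight:
  km 10 (Zone I, w=150) → cum 150
  km 27 (Zone II, w=80) → cum 230  ≥ 180 → median here
  km 53 (Zone III, w=20) → cum 250
  km 54 (Zone IV, w=110) → cum 360
Optimal location: km 27.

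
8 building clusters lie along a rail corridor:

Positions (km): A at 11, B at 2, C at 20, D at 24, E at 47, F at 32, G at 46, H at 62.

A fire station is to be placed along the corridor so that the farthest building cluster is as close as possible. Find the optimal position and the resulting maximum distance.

location 32, max distance 30

The 1-center on a line is the midpoint of the two extreme points: leftmost at 2, rightmost at 62.
Optimal location = (2 + 62)/2 = 32; maximum distance = (62 − 2)/2 = 30.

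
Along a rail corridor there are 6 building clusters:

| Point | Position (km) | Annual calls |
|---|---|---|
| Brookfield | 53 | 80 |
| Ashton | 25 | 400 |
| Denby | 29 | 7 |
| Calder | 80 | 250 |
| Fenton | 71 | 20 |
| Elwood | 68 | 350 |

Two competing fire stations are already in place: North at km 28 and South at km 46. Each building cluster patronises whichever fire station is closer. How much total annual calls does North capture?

407

The indifferent point is the midpoint (28+46)/2 = 37; building clusters left of it (closer to North at 28) go to North, those right go to South.
  Ashton at 25 (w=400) → North
  Denby at 29 (w=7) → North
  Brookfield at 53 (w=80) → South
  Elwood at 68 (w=350) → South
  Fenton at 71 (w=20) → South
  Calder at 80 (w=250) → South
North captures 407; South captures 700.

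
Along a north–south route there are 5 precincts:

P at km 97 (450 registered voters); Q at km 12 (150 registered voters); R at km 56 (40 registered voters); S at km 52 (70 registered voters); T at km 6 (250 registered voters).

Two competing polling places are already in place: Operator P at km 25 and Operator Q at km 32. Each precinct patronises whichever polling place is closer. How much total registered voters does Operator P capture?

The indifferent point is the midpoint (25+32)/2 = 28.5; precincts left of it (closer to Operator P at 25) go to Operator P, those right go to Operator Q.
  T at 6 (w=250) → Operator P
  Q at 12 (w=150) → Operator P
  S at 52 (w=70) → Operator Q
  R at 56 (w=40) → Operator Q
  P at 97 (w=450) → Operator Q
Operator P captures 400; Operator Q captures 560.

400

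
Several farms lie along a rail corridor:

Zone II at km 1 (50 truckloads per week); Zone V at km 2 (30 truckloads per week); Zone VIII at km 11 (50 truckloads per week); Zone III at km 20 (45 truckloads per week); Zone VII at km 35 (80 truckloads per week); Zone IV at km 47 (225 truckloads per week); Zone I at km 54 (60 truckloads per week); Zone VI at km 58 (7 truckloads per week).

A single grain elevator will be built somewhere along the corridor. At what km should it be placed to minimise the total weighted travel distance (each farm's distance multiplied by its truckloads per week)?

x = 47

For a sum of weighted absolute distances on a line, the optimum is the weighted median (not the mean). Total weight W = 547; half-weight = 273.5.
Sort by position and accumulate weight:
  km 1 (Zone II, w=50) → cum 50
  km 2 (Zone V, w=30) → cum 80
  km 11 (Zone VIII, w=50) → cum 130
  km 20 (Zone III, w=45) → cum 175
  km 35 (Zone VII, w=80) → cum 255
  km 47 (Zone IV, w=225) → cum 480  ≥ 273.5 → median here
  km 54 (Zone I, w=60) → cum 540
  km 58 (Zone VI, w=7) → cum 547
Optimal location: km 47.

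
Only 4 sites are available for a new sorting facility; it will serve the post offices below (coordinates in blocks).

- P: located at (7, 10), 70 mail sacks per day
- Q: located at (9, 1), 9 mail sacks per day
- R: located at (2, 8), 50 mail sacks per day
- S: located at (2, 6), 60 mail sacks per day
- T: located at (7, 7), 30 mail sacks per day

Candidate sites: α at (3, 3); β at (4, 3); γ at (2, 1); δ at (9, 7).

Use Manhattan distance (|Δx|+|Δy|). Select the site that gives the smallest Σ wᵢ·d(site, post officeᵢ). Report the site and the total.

δ, total 1344 blocks

Total weighted distance at each candidate:
  α (3, 3): total = 1622
  β (4, 3): total = 1623
  γ (2, 1): total = 2023
  δ (9, 7): total = 1344
Minimum is at δ with total 1344 blocks.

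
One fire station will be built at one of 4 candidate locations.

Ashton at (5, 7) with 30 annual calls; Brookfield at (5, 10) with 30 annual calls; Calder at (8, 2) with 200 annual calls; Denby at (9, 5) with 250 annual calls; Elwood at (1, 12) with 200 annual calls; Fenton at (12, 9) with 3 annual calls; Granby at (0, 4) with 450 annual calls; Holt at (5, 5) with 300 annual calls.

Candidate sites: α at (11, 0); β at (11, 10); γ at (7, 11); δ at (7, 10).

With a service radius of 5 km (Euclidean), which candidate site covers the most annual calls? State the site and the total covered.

α, covering 200

Coverage radius r = 5 km; a point is covered iff (Δx)²+(Δy)² ≤ 5² = 25.
  α (11, 0): covers {Calder} → 200
  β (11, 10): covers {Fenton} → 3
  γ (7, 11): covers {Ashton, Brookfield} → 60
  δ (7, 10): covers {Ashton, Brookfield} → 60
Maximum coverage at α: 200 annual calls.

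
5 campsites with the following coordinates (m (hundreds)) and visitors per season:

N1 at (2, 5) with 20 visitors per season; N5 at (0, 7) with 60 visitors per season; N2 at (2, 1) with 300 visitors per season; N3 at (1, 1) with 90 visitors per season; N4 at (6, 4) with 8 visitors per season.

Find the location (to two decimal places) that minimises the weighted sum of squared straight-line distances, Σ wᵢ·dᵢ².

The minimiser of Σwᵢ‖p−pᵢ‖² is the weighted centroid p* = (Σwᵢpᵢ)/(Σwᵢ).
Σwᵢ = 478.
Σwᵢxᵢ = 20·2 + 60·0 + 300·2 + 90·1 + 8·6 = 778.
Σwᵢyᵢ = 20·5 + 60·7 + 300·1 + 90·1 + 8·4 = 942.
x* = 778/478 = 1.63, y* = 942/478 = 1.97.

(1.63, 1.97)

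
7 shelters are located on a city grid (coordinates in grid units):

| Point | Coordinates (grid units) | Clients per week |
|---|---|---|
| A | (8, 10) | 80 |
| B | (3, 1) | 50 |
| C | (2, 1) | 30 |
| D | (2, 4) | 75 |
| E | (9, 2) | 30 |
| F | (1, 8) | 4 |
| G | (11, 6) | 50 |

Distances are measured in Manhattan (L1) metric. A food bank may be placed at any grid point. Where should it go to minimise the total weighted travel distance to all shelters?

Manhattan distance separates: Σwᵢ(|x−xᵢ|+|y−yᵢ|) = Σwᵢ|x−xᵢ| + Σwᵢ|y−yᵢ|, so x and y are optimised independently as 1-D weighted medians.
Total weight W = 319; half = 159.5.
x-coordinate, sorted with cumulative weight:
  x=1 (F, w=4) cum 4
  x=2 (C, w=30) cum 34
  x=2 (D, w=75) cum 109
  x=3 (B, w=50) cum 159
  x=8 (A, w=80) cum 239  ← median
  x=9 (E, w=30) cum 269
  x=11 (G, w=50) cum 319
⇒ x* = 8
y-coordinate, sorted with cumulative weight:
  y=1 (B, w=50) cum 50
  y=1 (C, w=30) cum 80
  y=2 (E, w=30) cum 110
  y=4 (D, w=75) cum 185  ← median
  y=6 (G, w=50) cum 235
  y=8 (F, w=4) cum 239
  y=10 (A, w=80) cum 319
⇒ y* = 4

(8, 4)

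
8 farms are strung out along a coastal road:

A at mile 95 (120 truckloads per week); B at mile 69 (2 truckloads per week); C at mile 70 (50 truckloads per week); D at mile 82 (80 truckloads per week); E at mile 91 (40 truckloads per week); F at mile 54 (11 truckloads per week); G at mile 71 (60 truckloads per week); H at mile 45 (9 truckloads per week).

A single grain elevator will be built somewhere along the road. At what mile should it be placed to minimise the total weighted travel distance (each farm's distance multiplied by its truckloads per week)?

x = 82

For a sum of weighted absolute distances on a line, the optimum is the weighted median (not the mean). Total weight W = 372; half-weight = 186.
Sort by position and accumulate weight:
  mile 45 (H, w=9) → cum 9
  mile 54 (F, w=11) → cum 20
  mile 69 (B, w=2) → cum 22
  mile 70 (C, w=50) → cum 72
  mile 71 (G, w=60) → cum 132
  mile 82 (D, w=80) → cum 212  ≥ 186 → median here
  mile 91 (E, w=40) → cum 252
  mile 95 (A, w=120) → cum 372
Optimal location: mile 82.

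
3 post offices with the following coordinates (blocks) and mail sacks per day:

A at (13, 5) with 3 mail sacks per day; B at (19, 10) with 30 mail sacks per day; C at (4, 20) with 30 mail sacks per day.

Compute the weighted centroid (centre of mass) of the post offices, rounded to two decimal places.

The minimiser of Σwᵢ‖p−pᵢ‖² is the weighted centroid p* = (Σwᵢpᵢ)/(Σwᵢ).
Σwᵢ = 63.
Σwᵢxᵢ = 3·13 + 30·19 + 30·4 = 729.
Σwᵢyᵢ = 3·5 + 30·10 + 30·20 = 915.
x* = 729/63 = 11.57, y* = 915/63 = 14.52.

(11.57, 14.52)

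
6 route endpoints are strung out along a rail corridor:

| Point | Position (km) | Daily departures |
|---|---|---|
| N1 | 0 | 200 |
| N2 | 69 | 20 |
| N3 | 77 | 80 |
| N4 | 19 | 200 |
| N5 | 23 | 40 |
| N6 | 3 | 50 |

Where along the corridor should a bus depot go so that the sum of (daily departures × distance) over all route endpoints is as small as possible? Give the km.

For a sum of weighted absolute distances on a line, the optimum is the weighted median (not the mean). Total weight W = 590; half-weight = 295.
Sort by position and accumulate weight:
  km 0 (N1, w=200) → cum 200
  km 3 (N6, w=50) → cum 250
  km 19 (N4, w=200) → cum 450  ≥ 295 → median here
  km 23 (N5, w=40) → cum 490
  km 69 (N2, w=20) → cum 510
  km 77 (N3, w=80) → cum 590
Optimal location: km 19.

x = 19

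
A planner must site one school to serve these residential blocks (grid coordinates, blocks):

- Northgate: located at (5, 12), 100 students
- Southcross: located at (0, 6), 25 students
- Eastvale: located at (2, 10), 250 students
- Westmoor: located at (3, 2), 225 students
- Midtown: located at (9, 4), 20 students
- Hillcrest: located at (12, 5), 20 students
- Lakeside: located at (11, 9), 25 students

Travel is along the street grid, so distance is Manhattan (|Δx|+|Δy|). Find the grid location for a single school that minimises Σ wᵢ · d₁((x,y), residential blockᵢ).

(3, 10)

Manhattan distance separates: Σwᵢ(|x−xᵢ|+|y−yᵢ|) = Σwᵢ|x−xᵢ| + Σwᵢ|y−yᵢ|, so x and y are optimised independently as 1-D weighted medians.
Total weight W = 665; half = 332.5.
x-coordinate, sorted with cumulative weight:
  x=0 (Southcross, w=25) cum 25
  x=2 (Eastvale, w=250) cum 275
  x=3 (Westmoor, w=225) cum 500  ← median
  x=5 (Northgate, w=100) cum 600
  x=9 (Midtown, w=20) cum 620
  x=11 (Lakeside, w=25) cum 645
  x=12 (Hillcrest, w=20) cum 665
⇒ x* = 3
y-coordinate, sorted with cumulative weight:
  y=2 (Westmoor, w=225) cum 225
  y=4 (Midtown, w=20) cum 245
  y=5 (Hillcrest, w=20) cum 265
  y=6 (Southcross, w=25) cum 290
  y=9 (Lakeside, w=25) cum 315
  y=10 (Eastvale, w=250) cum 565  ← median
  y=12 (Northgate, w=100) cum 665
⇒ y* = 10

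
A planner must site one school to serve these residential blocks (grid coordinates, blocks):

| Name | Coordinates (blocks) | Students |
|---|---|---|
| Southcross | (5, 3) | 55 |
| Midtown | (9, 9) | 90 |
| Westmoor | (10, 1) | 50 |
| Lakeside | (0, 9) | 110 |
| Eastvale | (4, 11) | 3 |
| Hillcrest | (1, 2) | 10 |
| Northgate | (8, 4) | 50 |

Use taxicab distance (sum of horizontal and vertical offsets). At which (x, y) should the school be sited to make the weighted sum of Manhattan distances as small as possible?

Manhattan distance separates: Σwᵢ(|x−xᵢ|+|y−yᵢ|) = Σwᵢ|x−xᵢ| + Σwᵢ|y−yᵢ|, so x and y are optimised independently as 1-D weighted medians.
Total weight W = 368; half = 184.
x-coordinate, sorted with cumulative weight:
  x=0 (Lakeside, w=110) cum 110
  x=1 (Hillcrest, w=10) cum 120
  x=4 (Eastvale, w=3) cum 123
  x=5 (Southcross, w=55) cum 178
  x=8 (Northgate, w=50) cum 228  ← median
  x=9 (Midtown, w=90) cum 318
  x=10 (Westmoor, w=50) cum 368
⇒ x* = 8
y-coordinate, sorted with cumulative weight:
  y=1 (Westmoor, w=50) cum 50
  y=2 (Hillcrest, w=10) cum 60
  y=3 (Southcross, w=55) cum 115
  y=4 (Northgate, w=50) cum 165
  y=9 (Midtown, w=90) cum 255  ← median
  y=9 (Lakeside, w=110) cum 365
  y=11 (Eastvale, w=3) cum 368
⇒ y* = 9

(8, 9)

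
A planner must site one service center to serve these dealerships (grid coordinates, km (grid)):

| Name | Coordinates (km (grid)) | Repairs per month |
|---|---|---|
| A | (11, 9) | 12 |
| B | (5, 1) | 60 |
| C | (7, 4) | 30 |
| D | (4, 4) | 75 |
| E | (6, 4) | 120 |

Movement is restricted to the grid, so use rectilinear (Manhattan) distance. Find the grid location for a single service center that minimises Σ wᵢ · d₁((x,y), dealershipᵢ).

Manhattan distance separates: Σwᵢ(|x−xᵢ|+|y−yᵢ|) = Σwᵢ|x−xᵢ| + Σwᵢ|y−yᵢ|, so x and y are optimised independently as 1-D weighted medians.
Total weight W = 297; half = 148.5.
x-coordinate, sorted with cumulative weight:
  x=4 (D, w=75) cum 75
  x=5 (B, w=60) cum 135
  x=6 (E, w=120) cum 255  ← median
  x=7 (C, w=30) cum 285
  x=11 (A, w=12) cum 297
⇒ x* = 6
y-coordinate, sorted with cumulative weight:
  y=1 (B, w=60) cum 60
  y=4 (C, w=30) cum 90
  y=4 (D, w=75) cum 165  ← median
  y=4 (E, w=120) cum 285
  y=9 (A, w=12) cum 297
⇒ y* = 4

(6, 4)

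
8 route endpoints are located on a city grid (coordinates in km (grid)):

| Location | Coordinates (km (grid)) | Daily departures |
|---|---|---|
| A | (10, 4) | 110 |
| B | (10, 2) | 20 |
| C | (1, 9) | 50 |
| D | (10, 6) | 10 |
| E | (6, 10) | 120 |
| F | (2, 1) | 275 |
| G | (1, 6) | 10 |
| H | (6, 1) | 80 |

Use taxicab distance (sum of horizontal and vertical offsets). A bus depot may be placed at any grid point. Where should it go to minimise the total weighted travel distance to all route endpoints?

Manhattan distance separates: Σwᵢ(|x−xᵢ|+|y−yᵢ|) = Σwᵢ|x−xᵢ| + Σwᵢ|y−yᵢ|, so x and y are optimised independently as 1-D weighted medians.
Total weight W = 675; half = 337.5.
x-coordinate, sorted with cumulative weight:
  x=1 (C, w=50) cum 50
  x=1 (G, w=10) cum 60
  x=2 (F, w=275) cum 335
  x=6 (E, w=120) cum 455  ← median
  x=6 (H, w=80) cum 535
  x=10 (A, w=110) cum 645
  x=10 (B, w=20) cum 665
  x=10 (D, w=10) cum 675
⇒ x* = 6
y-coordinate, sorted with cumulative weight:
  y=1 (F, w=275) cum 275
  y=1 (H, w=80) cum 355  ← median
  y=2 (B, w=20) cum 375
  y=4 (A, w=110) cum 485
  y=6 (D, w=10) cum 495
  y=6 (G, w=10) cum 505
  y=9 (C, w=50) cum 555
  y=10 (E, w=120) cum 675
⇒ y* = 1

(6, 1)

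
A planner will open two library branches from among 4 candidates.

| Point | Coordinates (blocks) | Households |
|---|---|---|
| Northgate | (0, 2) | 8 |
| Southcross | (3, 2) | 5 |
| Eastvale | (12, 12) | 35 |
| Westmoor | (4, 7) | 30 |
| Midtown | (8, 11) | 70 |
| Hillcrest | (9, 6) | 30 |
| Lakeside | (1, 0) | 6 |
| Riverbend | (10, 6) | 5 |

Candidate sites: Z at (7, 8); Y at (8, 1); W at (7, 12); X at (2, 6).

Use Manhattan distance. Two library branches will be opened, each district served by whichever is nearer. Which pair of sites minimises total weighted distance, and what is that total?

Evaluate every pair (each demand assigned to the nearer of the two):
  {W, X}: total = 770
  {Z, W}: total = 818
  {Y, W}: total = 920
  {Z, X}: total = 945
  {Z, Y}: total = 1010
  {Y, X}: total = 1645
Best pair: {W, X} with total 770.

{W, X}, total 770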